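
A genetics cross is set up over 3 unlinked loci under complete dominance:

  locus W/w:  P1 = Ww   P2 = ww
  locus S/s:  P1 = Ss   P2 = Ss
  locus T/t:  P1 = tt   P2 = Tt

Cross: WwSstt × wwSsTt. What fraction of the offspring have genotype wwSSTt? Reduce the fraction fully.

P(wwSSTt) = 1/16

WwSstt gametes: WSt×2, Wst×2, wSt×2, wst×2
wwSsTt gametes: wST×2, wSt×2, wsT×2, wst×2
WwSstt×wwSsTt grid (8·8=64): WwSSTt=4 WwSStt=4 WwSsTt=8 WwSstt=8 WwssTt=4 Wwsstt=4 wwSSTt=4 wwSStt=4 wwSsTt=8 wwSstt=8 wwssTt=4 wwsstt=4
wwSSTt hits 4/64; gcd=4; 4÷4/64÷4 = 1/16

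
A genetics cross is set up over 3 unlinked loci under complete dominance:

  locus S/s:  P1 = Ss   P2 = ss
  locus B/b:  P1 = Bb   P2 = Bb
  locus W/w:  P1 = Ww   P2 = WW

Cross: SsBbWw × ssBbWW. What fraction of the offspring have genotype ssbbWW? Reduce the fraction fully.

SsBbWw gametes: SBW×1, SBw×1, SbW×1, Sbw×1, sBW×1, sBw×1, sbW×1, sbw×1
ssBbWW gametes: sBW×4, sbW×4
SsBbWw×ssBbWW grid (8·8=64): SsBBWW=4 SsBBWw=4 SsBbWW=8 SsBbWw=8 SsbbWW=4 SsbbWw=4 ssBBWW=4 ssBBWw=4 ssBbWW=8 ssBbWw=8 ssbbWW=4 ssbbWw=4
ssbbWW hits 4/64; gcd=4; 4÷4/64÷4 = 1/16

P(ssbbWW) = 1/16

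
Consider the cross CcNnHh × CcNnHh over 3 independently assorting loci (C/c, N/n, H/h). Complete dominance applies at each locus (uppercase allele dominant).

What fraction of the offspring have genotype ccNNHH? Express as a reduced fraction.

CcNnHh gametes: CNH×1, CNh×1, CnH×1, Cnh×1, cNH×1, cNh×1, cnH×1, cnh×1
CcNnHh gametes: CNH×1, CNh×1, CnH×1, Cnh×1, cNH×1, cNh×1, cnH×1, cnh×1
CcNnHh×CcNnHh grid (8·8=64): CCNNHH=1 CCNNHh=2 CCNNhh=1 CCNnHH=2 CCNnHh=4 CCNnhh=2 CCnnHH=1 CCnnHh=2 CCnnhh=1 CcNNHH=2 CcNNHh=4 CcNNhh=2 CcNnHH=4 CcNnHh=8 CcNnhh=4 CcnnHH=2 CcnnHh=4 Ccnnhh=2 ccNNHH=1 ccNNHh=2 ccNNhh=1 ccNnHH=2 ccNnHh=4 ccNnhh=2 ccnnHH=1 ccnnHh=2 ccnnhh=1
ccNNHH hits 1/64; gcd=1; 1÷1/64÷1 = 1/64

P(ccNNHH) = 1/64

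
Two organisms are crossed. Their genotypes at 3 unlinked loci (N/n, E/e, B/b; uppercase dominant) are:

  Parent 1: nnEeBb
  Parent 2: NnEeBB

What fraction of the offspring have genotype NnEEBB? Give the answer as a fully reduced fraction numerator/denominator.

nnEeBb gametes: nEB×2, nEb×2, neB×2, neb×2
NnEeBB gametes: NEB×2, NeB×2, nEB×2, neB×2
nnEeBb×NnEeBB grid (8·8=64): NnEEBB=4 NnEEBb=4 NnEeBB=8 NnEeBb=8 NneeBB=4 NneeBb=4 nnEEBB=4 nnEEBb=4 nnEeBB=8 nnEeBb=8 nneeBB=4 nneeBb=4
NnEEBB hits 4/64; gcd=4; 4÷4/64÷4 = 1/16

P(NnEEBB) = 1/16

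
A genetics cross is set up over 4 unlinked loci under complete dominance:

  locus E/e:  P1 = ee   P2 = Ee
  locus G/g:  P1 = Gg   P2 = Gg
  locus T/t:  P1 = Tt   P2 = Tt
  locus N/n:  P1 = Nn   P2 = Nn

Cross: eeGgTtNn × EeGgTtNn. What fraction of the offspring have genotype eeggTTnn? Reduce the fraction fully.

P(eeggTTnn) = 1/128

eeGgTtNn gametes: eGTN×2, eGTn×2, eGtN×2, eGtn×2, egTN×2, egTn×2, egtN×2, egtn×2
EeGgTtNn gametes: EGTN×1, EGTn×1, EGtN×1, EGtn×1, EgTN×1, EgTn×1, EgtN×1, Egtn×1, eGTN×1, eGTn×1, eGtN×1, eGtn×1, egTN×1, egTn×1, egtN×1, egtn×1
eeGgTtNn×EeGgTtNn grid (16·16=256): EeGGTTNN=2 EeGGTTNn=4 EeGGTTnn=2 EeGGTtNN=4 EeGGTtNn=8 EeGGTtnn=4 EeGGttNN=2 EeGGttNn=4 EeGGttnn=2 EeGgTTNN=4 EeGgTTNn=8 EeGgTTnn=4 EeGgTtNN=8 EeGgTtNn=16 EeGgTtnn=8 EeGgttNN=4 EeGgttNn=8 EeGgttnn=4 EeggTTNN=2 EeggTTNn=4 EeggTTnn=2 EeggTtNN=4 EeggTtNn=8 EeggTtnn=4 EeggttNN=2 EeggttNn=4 Eeggttnn=2 eeGGTTNN=2 eeGGTTNn=4 eeGGTTnn=2 eeGGTtNN=4 eeGGTtNn=8 eeGGTtnn=4 eeGGttNN=2 eeGGttNn=4 eeGGttnn=2 eeGgTTNN=4 eeGgTTNn=8 eeGgTTnn=4 eeGgTtNN=8 eeGgTtNn=16 eeGgTtnn=8 eeGgttNN=4 eeGgttNn=8 eeGgttnn=4 eeggTTNN=2 eeggTTNn=4 eeggTTnn=2 eeggTtNN=4 eeggTtNn=8 eeggTtnn=4 eeggttNN=2 eeggttNn=4 eeggttnn=2
eeggTTnn hits 2/256; gcd=2; 2÷2/256÷2 = 1/128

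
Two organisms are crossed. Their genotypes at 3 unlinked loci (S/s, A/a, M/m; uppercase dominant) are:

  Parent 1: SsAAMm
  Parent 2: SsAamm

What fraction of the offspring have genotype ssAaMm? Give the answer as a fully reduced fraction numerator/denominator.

SsAAMm gametes: SAM×2, SAm×2, sAM×2, sAm×2
SsAamm gametes: SAm×2, Sam×2, sAm×2, sam×2
SsAAMm×SsAamm grid (8·8=64): SSAAMm=4 SSAAmm=4 SSAaMm=4 SSAamm=4 SsAAMm=8 SsAAmm=8 SsAaMm=8 SsAamm=8 ssAAMm=4 ssAAmm=4 ssAaMm=4 ssAamm=4
ssAaMm hits 4/64; gcd=4; 4÷4/64÷4 = 1/16

P(ssAaMm) = 1/16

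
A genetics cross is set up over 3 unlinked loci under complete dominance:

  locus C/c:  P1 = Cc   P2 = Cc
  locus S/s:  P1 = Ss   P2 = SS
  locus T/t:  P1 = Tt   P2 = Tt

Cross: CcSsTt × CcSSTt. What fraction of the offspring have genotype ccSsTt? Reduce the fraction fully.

CcSsTt gametes: CST×1, CSt×1, CsT×1, Cst×1, cST×1, cSt×1, csT×1, cst×1
CcSSTt gametes: CST×2, CSt×2, cST×2, cSt×2
CcSsTt×CcSSTt grid (8·8=64): CCSSTT=2 CCSSTt=4 CCSStt=2 CCSsTT=2 CCSsTt=4 CCSstt=2 CcSSTT=4 CcSSTt=8 CcSStt=4 CcSsTT=4 CcSsTt=8 CcSstt=4 ccSSTT=2 ccSSTt=4 ccSStt=2 ccSsTT=2 ccSsTt=4 ccSstt=2
ccSsTt hits 4/64; gcd=4; 4÷4/64÷4 = 1/16

P(ccSsTt) = 1/16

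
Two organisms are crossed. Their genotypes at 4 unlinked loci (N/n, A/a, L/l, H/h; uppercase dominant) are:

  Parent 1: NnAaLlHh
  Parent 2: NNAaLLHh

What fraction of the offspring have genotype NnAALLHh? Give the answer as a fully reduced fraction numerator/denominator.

P(NnAALLHh) = 1/32

NnAaLlHh gametes: NALH×1, NALh×1, NAlH×1, NAlh×1, NaLH×1, NaLh×1, NalH×1, Nalh×1, nALH×1, nALh×1, nAlH×1, nAlh×1, naLH×1, naLh×1, nalH×1, nalh×1
NNAaLLHh gametes: NALH×4, NALh×4, NaLH×4, NaLh×4
NnAaLlHh×NNAaLLHh grid (16·16=256): NNAALLHH=4 NNAALLHh=8 NNAALLhh=4 NNAALlHH=4 NNAALlHh=8 NNAALlhh=4 NNAaLLHH=8 NNAaLLHh=16 NNAaLLhh=8 NNAaLlHH=8 NNAaLlHh=16 NNAaLlhh=8 NNaaLLHH=4 NNaaLLHh=8 NNaaLLhh=4 NNaaLlHH=4 NNaaLlHh=8 NNaaLlhh=4 NnAALLHH=4 NnAALLHh=8 NnAALLhh=4 NnAALlHH=4 NnAALlHh=8 NnAALlhh=4 NnAaLLHH=8 NnAaLLHh=16 NnAaLLhh=8 NnAaLlHH=8 NnAaLlHh=16 NnAaLlhh=8 NnaaLLHH=4 NnaaLLHh=8 NnaaLLhh=4 NnaaLlHH=4 NnaaLlHh=8 NnaaLlhh=4
NnAALLHh hits 8/256; gcd=8; 8÷8/256÷8 = 1/32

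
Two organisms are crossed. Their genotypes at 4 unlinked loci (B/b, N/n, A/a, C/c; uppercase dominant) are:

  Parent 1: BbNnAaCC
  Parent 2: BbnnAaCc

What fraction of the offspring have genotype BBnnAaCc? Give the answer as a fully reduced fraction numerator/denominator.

BbNnAaCC gametes: BNAC×2, BNaC×2, BnAC×2, BnaC×2, bNAC×2, bNaC×2, bnAC×2, bnaC×2
BbnnAaCc gametes: BnAC×2, BnAc×2, BnaC×2, Bnac×2, bnAC×2, bnAc×2, bnaC×2, bnac×2
BbNnAaCC×BbnnAaCc grid (16·16=256): BBNnAACC=4 BBNnAACc=4 BBNnAaCC=8 BBNnAaCc=8 BBNnaaCC=4 BBNnaaCc=4 BBnnAACC=4 BBnnAACc=4 BBnnAaCC=8 BBnnAaCc=8 BBnnaaCC=4 BBnnaaCc=4 BbNnAACC=8 BbNnAACc=8 BbNnAaCC=16 BbNnAaCc=16 BbNnaaCC=8 BbNnaaCc=8 BbnnAACC=8 BbnnAACc=8 BbnnAaCC=16 BbnnAaCc=16 BbnnaaCC=8 BbnnaaCc=8 bbNnAACC=4 bbNnAACc=4 bbNnAaCC=8 bbNnAaCc=8 bbNnaaCC=4 bbNnaaCc=4 bbnnAACC=4 bbnnAACc=4 bbnnAaCC=8 bbnnAaCc=8 bbnnaaCC=4 bbnnaaCc=4
BBnnAaCc hits 8/256; gcd=8; 8÷8/256÷8 = 1/32

P(BBnnAaCc) = 1/32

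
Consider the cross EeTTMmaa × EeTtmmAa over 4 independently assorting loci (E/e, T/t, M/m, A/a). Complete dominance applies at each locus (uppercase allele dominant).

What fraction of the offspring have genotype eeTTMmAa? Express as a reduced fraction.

EeTTMmaa gametes: ETMa×4, ETma×4, eTMa×4, eTma×4
EeTtmmAa gametes: ETmA×2, ETma×2, EtmA×2, Etma×2, eTmA×2, eTma×2, etmA×2, etma×2
EeTTMmaa×EeTtmmAa grid (16·16=256): EETTMmAa=8 EETTMmaa=8 EETTmmAa=8 EETTmmaa=8 EETtMmAa=8 EETtMmaa=8 EETtmmAa=8 EETtmmaa=8 EeTTMmAa=16 EeTTMmaa=16 EeTTmmAa=16 EeTTmmaa=16 EeTtMmAa=16 EeTtMmaa=16 EeTtmmAa=16 EeTtmmaa=16 eeTTMmAa=8 eeTTMmaa=8 eeTTmmAa=8 eeTTmmaa=8 eeTtMmAa=8 eeTtMmaa=8 eeTtmmAa=8 eeTtmmaa=8
eeTTMmAa hits 8/256; gcd=8; 8÷8/256÷8 = 1/32

P(eeTTMmAa) = 1/32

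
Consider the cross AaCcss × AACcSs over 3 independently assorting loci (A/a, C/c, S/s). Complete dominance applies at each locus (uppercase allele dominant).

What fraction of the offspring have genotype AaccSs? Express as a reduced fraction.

P(AaccSs) = 1/16

AaCcss gametes: ACs×2, Acs×2, aCs×2, acs×2
AACcSs gametes: ACS×2, ACs×2, AcS×2, Acs×2
AaCcss×AACcSs grid (8·8=64): AACCSs=4 AACCss=4 AACcSs=8 AACcss=8 AAccSs=4 AAccss=4 AaCCSs=4 AaCCss=4 AaCcSs=8 AaCcss=8 AaccSs=4 Aaccss=4
AaccSs hits 4/64; gcd=4; 4÷4/64÷4 = 1/16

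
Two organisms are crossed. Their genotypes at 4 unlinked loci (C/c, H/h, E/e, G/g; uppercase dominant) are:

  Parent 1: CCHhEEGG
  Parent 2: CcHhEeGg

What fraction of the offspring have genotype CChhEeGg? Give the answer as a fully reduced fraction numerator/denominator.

P(CChhEeGg) = 1/32

CCHhEEGG gametes: CHEG×8, ChEG×8
CcHhEeGg gametes: CHEG×1, CHEg×1, CHeG×1, CHeg×1, ChEG×1, ChEg×1, CheG×1, Cheg×1, cHEG×1, cHEg×1, cHeG×1, cHeg×1, chEG×1, chEg×1, cheG×1, cheg×1
CCHhEEGG×CcHhEeGg grid (16·16=256): CCHHEEGG=8 CCHHEEGg=8 CCHHEeGG=8 CCHHEeGg=8 CCHhEEGG=16 CCHhEEGg=16 CCHhEeGG=16 CCHhEeGg=16 CChhEEGG=8 CChhEEGg=8 CChhEeGG=8 CChhEeGg=8 CcHHEEGG=8 CcHHEEGg=8 CcHHEeGG=8 CcHHEeGg=8 CcHhEEGG=16 CcHhEEGg=16 CcHhEeGG=16 CcHhEeGg=16 CchhEEGG=8 CchhEEGg=8 CchhEeGG=8 CchhEeGg=8
CChhEeGg hits 8/256; gcd=8; 8÷8/256÷8 = 1/32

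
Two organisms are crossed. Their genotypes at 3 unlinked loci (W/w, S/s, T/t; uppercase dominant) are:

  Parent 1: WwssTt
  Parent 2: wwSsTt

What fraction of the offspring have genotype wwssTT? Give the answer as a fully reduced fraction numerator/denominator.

P(wwssTT) = 1/16

WwssTt gametes: WsT×2, Wst×2, wsT×2, wst×2
wwSsTt gametes: wST×2, wSt×2, wsT×2, wst×2
WwssTt×wwSsTt grid (8·8=64): WwSsTT=4 WwSsTt=8 WwSstt=4 WwssTT=4 WwssTt=8 Wwsstt=4 wwSsTT=4 wwSsTt=8 wwSstt=4 wwssTT=4 wwssTt=8 wwsstt=4
wwssTT hits 4/64; gcd=4; 4÷4/64÷4 = 1/16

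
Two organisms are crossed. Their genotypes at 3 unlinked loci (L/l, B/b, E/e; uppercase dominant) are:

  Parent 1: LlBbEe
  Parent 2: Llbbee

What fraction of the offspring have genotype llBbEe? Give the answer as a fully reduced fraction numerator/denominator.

P(llBbEe) = 1/16

LlBbEe gametes: LBE×1, LBe×1, LbE×1, Lbe×1, lBE×1, lBe×1, lbE×1, lbe×1
Llbbee gametes: Lbe×4, lbe×4
LlBbEe×Llbbee grid (8·8=64): LLBbEe=4 LLBbee=4 LLbbEe=4 LLbbee=4 LlBbEe=8 LlBbee=8 LlbbEe=8 Llbbee=8 llBbEe=4 llBbee=4 llbbEe=4 llbbee=4
llBbEe hits 4/64; gcd=4; 4÷4/64÷4 = 1/16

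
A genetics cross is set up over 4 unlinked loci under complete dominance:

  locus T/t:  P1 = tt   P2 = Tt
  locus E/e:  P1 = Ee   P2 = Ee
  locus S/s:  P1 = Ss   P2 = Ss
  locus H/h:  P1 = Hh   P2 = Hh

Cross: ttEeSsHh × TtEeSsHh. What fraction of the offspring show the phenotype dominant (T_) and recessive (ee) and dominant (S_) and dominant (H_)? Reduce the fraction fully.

P(T_ ee S_ H_) = 9/128

ttEeSsHh gametes: tESH×2, tESh×2, tEsH×2, tEsh×2, teSH×2, teSh×2, tesH×2, tesh×2
TtEeSsHh gametes: TESH×1, TESh×1, TEsH×1, TEsh×1, TeSH×1, TeSh×1, TesH×1, Tesh×1, tESH×1, tESh×1, tEsH×1, tEsh×1, teSH×1, teSh×1, tesH×1, tesh×1
ttEeSsHh×TtEeSsHh grid (16·16=256): TtEESSHH=2 TtEESSHh=4 TtEESShh=2 TtEESsHH=4 TtEESsHh=8 TtEESshh=4 TtEEssHH=2 TtEEssHh=4 TtEEsshh=2 TtEeSSHH=4 TtEeSSHh=8 TtEeSShh=4 TtEeSsHH=8 TtEeSsHh=16 TtEeSshh=8 TtEessHH=4 TtEessHh=8 TtEesshh=4 TteeSSHH=2 TteeSSHh=4 TteeSShh=2 TteeSsHH=4 TteeSsHh=8 TteeSshh=4 TteessHH=2 TteessHh=4 Tteesshh=2 ttEESSHH=2 ttEESSHh=4 ttEESShh=2 ttEESsHH=4 ttEESsHh=8 ttEESshh=4 ttEEssHH=2 ttEEssHh=4 ttEEsshh=2 ttEeSSHH=4 ttEeSSHh=8 ttEeSShh=4 ttEeSsHH=8 ttEeSsHh=16 ttEeSshh=8 ttEessHH=4 ttEessHh=8 ttEesshh=4 tteeSSHH=2 tteeSSHh=4 tteeSShh=2 tteeSsHH=4 tteeSsHh=8 tteeSshh=4 tteessHH=2 tteessHh=4 tteesshh=2
T_ ee S_ H_ hits 18/256; gcd=2; 18÷2/256÷2 = 9/128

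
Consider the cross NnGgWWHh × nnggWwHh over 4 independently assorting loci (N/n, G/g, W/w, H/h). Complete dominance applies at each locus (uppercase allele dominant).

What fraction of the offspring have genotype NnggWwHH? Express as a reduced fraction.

P(NnggWwHH) = 1/32

NnGgWWHh gametes: NGWH×2, NGWh×2, NgWH×2, NgWh×2, nGWH×2, nGWh×2, ngWH×2, ngWh×2
nnggWwHh gametes: ngWH×4, ngWh×4, ngwH×4, ngwh×4
NnGgWWHh×nnggWwHh grid (16·16=256): NnGgWWHH=8 NnGgWWHh=16 NnGgWWhh=8 NnGgWwHH=8 NnGgWwHh=16 NnGgWwhh=8 NnggWWHH=8 NnggWWHh=16 NnggWWhh=8 NnggWwHH=8 NnggWwHh=16 NnggWwhh=8 nnGgWWHH=8 nnGgWWHh=16 nnGgWWhh=8 nnGgWwHH=8 nnGgWwHh=16 nnGgWwhh=8 nnggWWHH=8 nnggWWHh=16 nnggWWhh=8 nnggWwHH=8 nnggWwHh=16 nnggWwhh=8
NnggWwHH hits 8/256; gcd=8; 8÷8/256÷8 = 1/32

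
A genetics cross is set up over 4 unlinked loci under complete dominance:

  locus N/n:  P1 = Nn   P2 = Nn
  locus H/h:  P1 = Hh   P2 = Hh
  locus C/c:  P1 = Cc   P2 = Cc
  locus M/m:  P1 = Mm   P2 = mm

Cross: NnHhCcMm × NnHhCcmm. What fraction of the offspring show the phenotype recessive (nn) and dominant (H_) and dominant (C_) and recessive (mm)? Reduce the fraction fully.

P(nn H_ C_ mm) = 9/128

NnHhCcMm gametes: NHCM×1, NHCm×1, NHcM×1, NHcm×1, NhCM×1, NhCm×1, NhcM×1, Nhcm×1, nHCM×1, nHCm×1, nHcM×1, nHcm×1, nhCM×1, nhCm×1, nhcM×1, nhcm×1
NnHhCcmm gametes: NHCm×2, NHcm×2, NhCm×2, Nhcm×2, nHCm×2, nHcm×2, nhCm×2, nhcm×2
NnHhCcMm×NnHhCcmm grid (16·16=256): NNHHCCMm=2 NNHHCCmm=2 NNHHCcMm=4 NNHHCcmm=4 NNHHccMm=2 NNHHccmm=2 NNHhCCMm=4 NNHhCCmm=4 NNHhCcMm=8 NNHhCcmm=8 NNHhccMm=4 NNHhccmm=4 NNhhCCMm=2 NNhhCCmm=2 NNhhCcMm=4 NNhhCcmm=4 NNhhccMm=2 NNhhccmm=2 NnHHCCMm=4 NnHHCCmm=4 NnHHCcMm=8 NnHHCcmm=8 NnHHccMm=4 NnHHccmm=4 NnHhCCMm=8 NnHhCCmm=8 NnHhCcMm=16 NnHhCcmm=16 NnHhccMm=8 NnHhccmm=8 NnhhCCMm=4 NnhhCCmm=4 NnhhCcMm=8 NnhhCcmm=8 NnhhccMm=4 Nnhhccmm=4 nnHHCCMm=2 nnHHCCmm=2 nnHHCcMm=4 nnHHCcmm=4 nnHHccMm=2 nnHHccmm=2 nnHhCCMm=4 nnHhCCmm=4 nnHhCcMm=8 nnHhCcmm=8 nnHhccMm=4 nnHhccmm=4 nnhhCCMm=2 nnhhCCmm=2 nnhhCcMm=4 nnhhCcmm=4 nnhhccMm=2 nnhhccmm=2
nn H_ C_ mm hits 18/256; gcd=2; 18÷2/256÷2 = 9/128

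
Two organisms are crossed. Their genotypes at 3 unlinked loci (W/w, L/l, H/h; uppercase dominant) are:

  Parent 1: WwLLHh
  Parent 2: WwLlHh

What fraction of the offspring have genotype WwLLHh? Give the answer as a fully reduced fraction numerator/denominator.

P(WwLLHh) = 1/8

WwLLHh gametes: WLH×2, WLh×2, wLH×2, wLh×2
WwLlHh gametes: WLH×1, WLh×1, WlH×1, Wlh×1, wLH×1, wLh×1, wlH×1, wlh×1
WwLLHh×WwLlHh grid (8·8=64): WWLLHH=2 WWLLHh=4 WWLLhh=2 WWLlHH=2 WWLlHh=4 WWLlhh=2 WwLLHH=4 WwLLHh=8 WwLLhh=4 WwLlHH=4 WwLlHh=8 WwLlhh=4 wwLLHH=2 wwLLHh=4 wwLLhh=2 wwLlHH=2 wwLlHh=4 wwLlhh=2
WwLLHh hits 8/64; gcd=8; 8÷8/64÷8 = 1/8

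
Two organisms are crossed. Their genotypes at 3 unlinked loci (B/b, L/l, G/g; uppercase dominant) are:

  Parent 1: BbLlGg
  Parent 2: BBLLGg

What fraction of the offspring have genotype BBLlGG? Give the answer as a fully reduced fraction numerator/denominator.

P(BBLlGG) = 1/16

BbLlGg gametes: BLG×1, BLg×1, BlG×1, Blg×1, bLG×1, bLg×1, blG×1, blg×1
BBLLGg gametes: BLG×4, BLg×4
BbLlGg×BBLLGg grid (8·8=64): BBLLGG=4 BBLLGg=8 BBLLgg=4 BBLlGG=4 BBLlGg=8 BBLlgg=4 BbLLGG=4 BbLLGg=8 BbLLgg=4 BbLlGG=4 BbLlGg=8 BbLlgg=4
BBLlGG hits 4/64; gcd=4; 4÷4/64÷4 = 1/16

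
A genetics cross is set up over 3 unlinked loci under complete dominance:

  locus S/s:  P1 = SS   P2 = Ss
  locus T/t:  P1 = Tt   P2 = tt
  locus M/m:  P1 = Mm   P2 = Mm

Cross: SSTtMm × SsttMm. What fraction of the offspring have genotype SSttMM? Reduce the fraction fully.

SSTtMm gametes: STM×2, STm×2, StM×2, Stm×2
SsttMm gametes: StM×2, Stm×2, stM×2, stm×2
SSTtMm×SsttMm grid (8·8=64): SSTtMM=4 SSTtMm=8 SSTtmm=4 SSttMM=4 SSttMm=8 SSttmm=4 SsTtMM=4 SsTtMm=8 SsTtmm=4 SsttMM=4 SsttMm=8 Ssttmm=4
SSttMM hits 4/64; gcd=4; 4÷4/64÷4 = 1/16

P(SSttMM) = 1/16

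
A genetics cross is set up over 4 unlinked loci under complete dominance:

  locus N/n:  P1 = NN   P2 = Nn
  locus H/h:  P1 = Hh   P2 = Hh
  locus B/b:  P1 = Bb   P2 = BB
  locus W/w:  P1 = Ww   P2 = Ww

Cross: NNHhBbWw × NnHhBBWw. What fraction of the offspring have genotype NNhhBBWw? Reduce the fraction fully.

P(NNhhBBWw) = 1/32

NNHhBbWw gametes: NHBW×2, NHBw×2, NHbW×2, NHbw×2, NhBW×2, NhBw×2, NhbW×2, Nhbw×2
NnHhBBWw gametes: NHBW×2, NHBw×2, NhBW×2, NhBw×2, nHBW×2, nHBw×2, nhBW×2, nhBw×2
NNHhBbWw×NnHhBBWw grid (16·16=256): NNHHBBWW=4 NNHHBBWw=8 NNHHBBww=4 NNHHBbWW=4 NNHHBbWw=8 NNHHBbww=4 NNHhBBWW=8 NNHhBBWw=16 NNHhBBww=8 NNHhBbWW=8 NNHhBbWw=16 NNHhBbww=8 NNhhBBWW=4 NNhhBBWw=8 NNhhBBww=4 NNhhBbWW=4 NNhhBbWw=8 NNhhBbww=4 NnHHBBWW=4 NnHHBBWw=8 NnHHBBww=4 NnHHBbWW=4 NnHHBbWw=8 NnHHBbww=4 NnHhBBWW=8 NnHhBBWw=16 NnHhBBww=8 NnHhBbWW=8 NnHhBbWw=16 NnHhBbww=8 NnhhBBWW=4 NnhhBBWw=8 NnhhBBww=4 NnhhBbWW=4 NnhhBbWw=8 NnhhBbww=4
NNhhBBWw hits 8/256; gcd=8; 8÷8/256÷8 = 1/32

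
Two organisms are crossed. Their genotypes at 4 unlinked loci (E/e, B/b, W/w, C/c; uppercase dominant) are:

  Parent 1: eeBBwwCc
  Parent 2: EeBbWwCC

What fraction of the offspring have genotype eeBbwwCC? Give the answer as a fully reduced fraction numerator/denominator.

eeBBwwCc gametes: eBwC×8, eBwc×8
EeBbWwCC gametes: EBWC×2, EBwC×2, EbWC×2, EbwC×2, eBWC×2, eBwC×2, ebWC×2, ebwC×2
eeBBwwCc×EeBbWwCC grid (16·16=256): EeBBWwCC=16 EeBBWwCc=16 EeBBwwCC=16 EeBBwwCc=16 EeBbWwCC=16 EeBbWwCc=16 EeBbwwCC=16 EeBbwwCc=16 eeBBWwCC=16 eeBBWwCc=16 eeBBwwCC=16 eeBBwwCc=16 eeBbWwCC=16 eeBbWwCc=16 eeBbwwCC=16 eeBbwwCc=16
eeBbwwCC hits 16/256; gcd=16; 16÷16/256÷16 = 1/16

P(eeBbwwCC) = 1/16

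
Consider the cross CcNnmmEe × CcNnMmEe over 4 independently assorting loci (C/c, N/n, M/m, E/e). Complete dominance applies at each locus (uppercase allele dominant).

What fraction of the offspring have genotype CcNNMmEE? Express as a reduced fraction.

P(CcNNMmEE) = 1/64

CcNnmmEe gametes: CNmE×2, CNme×2, CnmE×2, Cnme×2, cNmE×2, cNme×2, cnmE×2, cnme×2
CcNnMmEe gametes: CNME×1, CNMe×1, CNmE×1, CNme×1, CnME×1, CnMe×1, CnmE×1, Cnme×1, cNME×1, cNMe×1, cNmE×1, cNme×1, cnME×1, cnMe×1, cnmE×1, cnme×1
CcNnmmEe×CcNnMmEe grid (16·16=256): CCNNMmEE=2 CCNNMmEe=4 CCNNMmee=2 CCNNmmEE=2 CCNNmmEe=4 CCNNmmee=2 CCNnMmEE=4 CCNnMmEe=8 CCNnMmee=4 CCNnmmEE=4 CCNnmmEe=8 CCNnmmee=4 CCnnMmEE=2 CCnnMmEe=4 CCnnMmee=2 CCnnmmEE=2 CCnnmmEe=4 CCnnmmee=2 CcNNMmEE=4 CcNNMmEe=8 CcNNMmee=4 CcNNmmEE=4 CcNNmmEe=8 CcNNmmee=4 CcNnMmEE=8 CcNnMmEe=16 CcNnMmee=8 CcNnmmEE=8 CcNnmmEe=16 CcNnmmee=8 CcnnMmEE=4 CcnnMmEe=8 CcnnMmee=4 CcnnmmEE=4 CcnnmmEe=8 Ccnnmmee=4 ccNNMmEE=2 ccNNMmEe=4 ccNNMmee=2 ccNNmmEE=2 ccNNmmEe=4 ccNNmmee=2 ccNnMmEE=4 ccNnMmEe=8 ccNnMmee=4 ccNnmmEE=4 ccNnmmEe=8 ccNnmmee=4 ccnnMmEE=2 ccnnMmEe=4 ccnnMmee=2 ccnnmmEE=2 ccnnmmEe=4 ccnnmmee=2
CcNNMmEE hits 4/256; gcd=4; 4÷4/256÷4 = 1/64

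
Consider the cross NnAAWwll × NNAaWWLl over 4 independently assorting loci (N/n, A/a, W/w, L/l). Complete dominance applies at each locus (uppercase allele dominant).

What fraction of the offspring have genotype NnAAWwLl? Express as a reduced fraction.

P(NnAAWwLl) = 1/16

NnAAWwll gametes: NAWl×4, NAwl×4, nAWl×4, nAwl×4
NNAaWWLl gametes: NAWL×4, NAWl×4, NaWL×4, NaWl×4
NnAAWwll×NNAaWWLl grid (16·16=256): NNAAWWLl=16 NNAAWWll=16 NNAAWwLl=16 NNAAWwll=16 NNAaWWLl=16 NNAaWWll=16 NNAaWwLl=16 NNAaWwll=16 NnAAWWLl=16 NnAAWWll=16 NnAAWwLl=16 NnAAWwll=16 NnAaWWLl=16 NnAaWWll=16 NnAaWwLl=16 NnAaWwll=16
NnAAWwLl hits 16/256; gcd=16; 16÷16/256÷16 = 1/16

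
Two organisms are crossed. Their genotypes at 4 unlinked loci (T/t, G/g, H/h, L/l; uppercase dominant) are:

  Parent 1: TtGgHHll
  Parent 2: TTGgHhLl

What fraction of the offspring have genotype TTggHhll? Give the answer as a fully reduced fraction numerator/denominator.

P(TTggHhll) = 1/32

TtGgHHll gametes: TGHl×4, TgHl×4, tGHl×4, tgHl×4
TTGgHhLl gametes: TGHL×2, TGHl×2, TGhL×2, TGhl×2, TgHL×2, TgHl×2, TghL×2, Tghl×2
TtGgHHll×TTGgHhLl grid (16·16=256): TTGGHHLl=8 TTGGHHll=8 TTGGHhLl=8 TTGGHhll=8 TTGgHHLl=16 TTGgHHll=16 TTGgHhLl=16 TTGgHhll=16 TTggHHLl=8 TTggHHll=8 TTggHhLl=8 TTggHhll=8 TtGGHHLl=8 TtGGHHll=8 TtGGHhLl=8 TtGGHhll=8 TtGgHHLl=16 TtGgHHll=16 TtGgHhLl=16 TtGgHhll=16 TtggHHLl=8 TtggHHll=8 TtggHhLl=8 TtggHhll=8
TTggHhll hits 8/256; gcd=8; 8÷8/256÷8 = 1/32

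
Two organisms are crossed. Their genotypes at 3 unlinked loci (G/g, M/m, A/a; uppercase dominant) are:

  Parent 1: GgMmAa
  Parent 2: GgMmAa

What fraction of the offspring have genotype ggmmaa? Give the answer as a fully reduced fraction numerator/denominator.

GgMmAa gametes: GMA×1, GMa×1, GmA×1, Gma×1, gMA×1, gMa×1, gmA×1, gma×1
GgMmAa gametes: GMA×1, GMa×1, GmA×1, Gma×1, gMA×1, gMa×1, gmA×1, gma×1
GgMmAa×GgMmAa grid (8·8=64): GGMMAA=1 GGMMAa=2 GGMMaa=1 GGMmAA=2 GGMmAa=4 GGMmaa=2 GGmmAA=1 GGmmAa=2 GGmmaa=1 GgMMAA=2 GgMMAa=4 GgMMaa=2 GgMmAA=4 GgMmAa=8 GgMmaa=4 GgmmAA=2 GgmmAa=4 Ggmmaa=2 ggMMAA=1 ggMMAa=2 ggMMaa=1 ggMmAA=2 ggMmAa=4 ggMmaa=2 ggmmAA=1 ggmmAa=2 ggmmaa=1
ggmmaa hits 1/64; gcd=1; 1÷1/64÷1 = 1/64

P(ggmmaa) = 1/64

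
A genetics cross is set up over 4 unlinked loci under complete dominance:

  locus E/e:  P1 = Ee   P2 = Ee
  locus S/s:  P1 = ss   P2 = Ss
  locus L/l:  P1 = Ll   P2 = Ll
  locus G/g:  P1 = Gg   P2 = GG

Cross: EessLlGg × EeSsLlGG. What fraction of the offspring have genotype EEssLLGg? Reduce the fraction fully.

EessLlGg gametes: EsLG×2, EsLg×2, EslG×2, Eslg×2, esLG×2, esLg×2, eslG×2, eslg×2
EeSsLlGG gametes: ESLG×2, ESlG×2, EsLG×2, EslG×2, eSLG×2, eSlG×2, esLG×2, eslG×2
EessLlGg×EeSsLlGG grid (16·16=256): EESsLLGG=4 EESsLLGg=4 EESsLlGG=8 EESsLlGg=8 EESsllGG=4 EESsllGg=4 EEssLLGG=4 EEssLLGg=4 EEssLlGG=8 EEssLlGg=8 EEssllGG=4 EEssllGg=4 EeSsLLGG=8 EeSsLLGg=8 EeSsLlGG=16 EeSsLlGg=16 EeSsllGG=8 EeSsllGg=8 EessLLGG=8 EessLLGg=8 EessLlGG=16 EessLlGg=16 EessllGG=8 EessllGg=8 eeSsLLGG=4 eeSsLLGg=4 eeSsLlGG=8 eeSsLlGg=8 eeSsllGG=4 eeSsllGg=4 eessLLGG=4 eessLLGg=4 eessLlGG=8 eessLlGg=8 eessllGG=4 eessllGg=4
EEssLLGg hits 4/256; gcd=4; 4÷4/256÷4 = 1/64

P(EEssLLGg) = 1/64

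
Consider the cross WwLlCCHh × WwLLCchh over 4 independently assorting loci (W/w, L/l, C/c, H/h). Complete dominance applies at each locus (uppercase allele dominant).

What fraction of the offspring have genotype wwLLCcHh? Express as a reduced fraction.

WwLlCCHh gametes: WLCH×2, WLCh×2, WlCH×2, WlCh×2, wLCH×2, wLCh×2, wlCH×2, wlCh×2
WwLLCchh gametes: WLCh×4, WLch×4, wLCh×4, wLch×4
WwLlCCHh×WwLLCchh grid (16·16=256): WWLLCCHh=8 WWLLCChh=8 WWLLCcHh=8 WWLLCchh=8 WWLlCCHh=8 WWLlCChh=8 WWLlCcHh=8 WWLlCchh=8 WwLLCCHh=16 WwLLCChh=16 WwLLCcHh=16 WwLLCchh=16 WwLlCCHh=16 WwLlCChh=16 WwLlCcHh=16 WwLlCchh=16 wwLLCCHh=8 wwLLCChh=8 wwLLCcHh=8 wwLLCchh=8 wwLlCCHh=8 wwLlCChh=8 wwLlCcHh=8 wwLlCchh=8
wwLLCcHh hits 8/256; gcd=8; 8÷8/256÷8 = 1/32

P(wwLLCcHh) = 1/32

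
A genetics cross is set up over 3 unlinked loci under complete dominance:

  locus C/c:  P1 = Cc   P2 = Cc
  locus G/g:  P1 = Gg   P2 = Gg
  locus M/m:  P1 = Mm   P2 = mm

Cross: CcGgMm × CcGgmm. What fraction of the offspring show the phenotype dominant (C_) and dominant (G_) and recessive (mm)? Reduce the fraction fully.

P(C_ G_ mm) = 9/32

CcGgMm gametes: CGM×1, CGm×1, CgM×1, Cgm×1, cGM×1, cGm×1, cgM×1, cgm×1
CcGgmm gametes: CGm×2, Cgm×2, cGm×2, cgm×2
CcGgMm×CcGgmm grid (8·8=64): CCGGMm=2 CCGGmm=2 CCGgMm=4 CCGgmm=4 CCggMm=2 CCggmm=2 CcGGMm=4 CcGGmm=4 CcGgMm=8 CcGgmm=8 CcggMm=4 Ccggmm=4 ccGGMm=2 ccGGmm=2 ccGgMm=4 ccGgmm=4 ccggMm=2 ccggmm=2
C_ G_ mm hits 18/64; gcd=2; 18÷2/64÷2 = 9/32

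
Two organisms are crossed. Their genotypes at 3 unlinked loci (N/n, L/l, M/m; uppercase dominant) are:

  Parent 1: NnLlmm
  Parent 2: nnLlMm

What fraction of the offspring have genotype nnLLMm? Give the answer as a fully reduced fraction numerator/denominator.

NnLlmm gametes: NLm×2, Nlm×2, nLm×2, nlm×2
nnLlMm gametes: nLM×2, nLm×2, nlM×2, nlm×2
NnLlmm×nnLlMm grid (8·8=64): NnLLMm=4 NnLLmm=4 NnLlMm=8 NnLlmm=8 NnllMm=4 Nnllmm=4 nnLLMm=4 nnLLmm=4 nnLlMm=8 nnLlmm=8 nnllMm=4 nnllmm=4
nnLLMm hits 4/64; gcd=4; 4÷4/64÷4 = 1/16

P(nnLLMm) = 1/16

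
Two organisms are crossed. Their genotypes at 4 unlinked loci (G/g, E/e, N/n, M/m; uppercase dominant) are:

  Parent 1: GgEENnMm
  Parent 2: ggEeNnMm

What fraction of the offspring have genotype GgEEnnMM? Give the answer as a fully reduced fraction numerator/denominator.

GgEENnMm gametes: GENM×2, GENm×2, GEnM×2, GEnm×2, gENM×2, gENm×2, gEnM×2, gEnm×2
ggEeNnMm gametes: gENM×2, gENm×2, gEnM×2, gEnm×2, geNM×2, geNm×2, genM×2, genm×2
GgEENnMm×ggEeNnMm grid (16·16=256): GgEENNMM=4 GgEENNMm=8 GgEENNmm=4 GgEENnMM=8 GgEENnMm=16 GgEENnmm=8 GgEEnnMM=4 GgEEnnMm=8 GgEEnnmm=4 GgEeNNMM=4 GgEeNNMm=8 GgEeNNmm=4 GgEeNnMM=8 GgEeNnMm=16 GgEeNnmm=8 GgEennMM=4 GgEennMm=8 GgEennmm=4 ggEENNMM=4 ggEENNMm=8 ggEENNmm=4 ggEENnMM=8 ggEENnMm=16 ggEENnmm=8 ggEEnnMM=4 ggEEnnMm=8 ggEEnnmm=4 ggEeNNMM=4 ggEeNNMm=8 ggEeNNmm=4 ggEeNnMM=8 ggEeNnMm=16 ggEeNnmm=8 ggEennMM=4 ggEennMm=8 ggEennmm=4
GgEEnnMM hits 4/256; gcd=4; 4÷4/256÷4 = 1/64

P(GgEEnnMM) = 1/64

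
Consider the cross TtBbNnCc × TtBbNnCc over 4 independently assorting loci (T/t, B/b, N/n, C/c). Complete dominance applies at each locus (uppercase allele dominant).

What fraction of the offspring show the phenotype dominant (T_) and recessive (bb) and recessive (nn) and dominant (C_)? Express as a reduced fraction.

TtBbNnCc gametes: TBNC×1, TBNc×1, TBnC×1, TBnc×1, TbNC×1, TbNc×1, TbnC×1, Tbnc×1, tBNC×1, tBNc×1, tBnC×1, tBnc×1, tbNC×1, tbNc×1, tbnC×1, tbnc×1
TtBbNnCc gametes: TBNC×1, TBNc×1, TBnC×1, TBnc×1, TbNC×1, TbNc×1, TbnC×1, Tbnc×1, tBNC×1, tBNc×1, tBnC×1, tBnc×1, tbNC×1, tbNc×1, tbnC×1, tbnc×1
TtBbNnCc×TtBbNnCc grid (16·16=256): TTBBNNCC=1 TTBBNNCc=2 TTBBNNcc=1 TTBBNnCC=2 TTBBNnCc=4 TTBBNncc=2 TTBBnnCC=1 TTBBnnCc=2 TTBBnncc=1 TTBbNNCC=2 TTBbNNCc=4 TTBbNNcc=2 TTBbNnCC=4 TTBbNnCc=8 TTBbNncc=4 TTBbnnCC=2 TTBbnnCc=4 TTBbnncc=2 TTbbNNCC=1 TTbbNNCc=2 TTbbNNcc=1 TTbbNnCC=2 TTbbNnCc=4 TTbbNncc=2 TTbbnnCC=1 TTbbnnCc=2 TTbbnncc=1 TtBBNNCC=2 TtBBNNCc=4 TtBBNNcc=2 TtBBNnCC=4 TtBBNnCc=8 TtBBNncc=4 TtBBnnCC=2 TtBBnnCc=4 TtBBnncc=2 TtBbNNCC=4 TtBbNNCc=8 TtBbNNcc=4 TtBbNnCC=8 TtBbNnCc=16 TtBbNncc=8 TtBbnnCC=4 TtBbnnCc=8 TtBbnncc=4 TtbbNNCC=2 TtbbNNCc=4 TtbbNNcc=2 TtbbNnCC=4 TtbbNnCc=8 TtbbNncc=4 TtbbnnCC=2 TtbbnnCc=4 Ttbbnncc=2 ttBBNNCC=1 ttBBNNCc=2 ttBBNNcc=1 ttBBNnCC=2 ttBBNnCc=4 ttBBNncc=2 ttBBnnCC=1 ttBBnnCc=2 ttBBnncc=1 ttBbNNCC=2 ttBbNNCc=4 ttBbNNcc=2 ttBbNnCC=4 ttBbNnCc=8 ttBbNncc=4 ttBbnnCC=2 ttBbnnCc=4 ttBbnncc=2 ttbbNNCC=1 ttbbNNCc=2 ttbbNNcc=1 ttbbNnCC=2 ttbbNnCc=4 ttbbNncc=2 ttbbnnCC=1 ttbbnnCc=2 ttbbnncc=1
T_ bb nn C_ hits 9/256; gcd=1; 9÷1/256÷1 = 9/256

P(T_ bb nn C_) = 9/256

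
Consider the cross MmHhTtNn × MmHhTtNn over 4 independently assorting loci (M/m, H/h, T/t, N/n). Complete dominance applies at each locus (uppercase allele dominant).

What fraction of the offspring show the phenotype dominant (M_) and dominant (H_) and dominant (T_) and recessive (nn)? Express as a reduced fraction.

P(M_ H_ T_ nn) = 27/256

MmHhTtNn gametes: MHTN×1, MHTn×1, MHtN×1, MHtn×1, MhTN×1, MhTn×1, MhtN×1, Mhtn×1, mHTN×1, mHTn×1, mHtN×1, mHtn×1, mhTN×1, mhTn×1, mhtN×1, mhtn×1
MmHhTtNn gametes: MHTN×1, MHTn×1, MHtN×1, MHtn×1, MhTN×1, MhTn×1, MhtN×1, Mhtn×1, mHTN×1, mHTn×1, mHtN×1, mHtn×1, mhTN×1, mhTn×1, mhtN×1, mhtn×1
MmHhTtNn×MmHhTtNn grid (16·16=256): MMHHTTNN=1 MMHHTTNn=2 MMHHTTnn=1 MMHHTtNN=2 MMHHTtNn=4 MMHHTtnn=2 MMHHttNN=1 MMHHttNn=2 MMHHttnn=1 MMHhTTNN=2 MMHhTTNn=4 MMHhTTnn=2 MMHhTtNN=4 MMHhTtNn=8 MMHhTtnn=4 MMHhttNN=2 MMHhttNn=4 MMHhttnn=2 MMhhTTNN=1 MMhhTTNn=2 MMhhTTnn=1 MMhhTtNN=2 MMhhTtNn=4 MMhhTtnn=2 MMhhttNN=1 MMhhttNn=2 MMhhttnn=1 MmHHTTNN=2 MmHHTTNn=4 MmHHTTnn=2 MmHHTtNN=4 MmHHTtNn=8 MmHHTtnn=4 MmHHttNN=2 MmHHttNn=4 MmHHttnn=2 MmHhTTNN=4 MmHhTTNn=8 MmHhTTnn=4 MmHhTtNN=8 MmHhTtNn=16 MmHhTtnn=8 MmHhttNN=4 MmHhttNn=8 MmHhttnn=4 MmhhTTNN=2 MmhhTTNn=4 MmhhTTnn=2 MmhhTtNN=4 MmhhTtNn=8 MmhhTtnn=4 MmhhttNN=2 MmhhttNn=4 Mmhhttnn=2 mmHHTTNN=1 mmHHTTNn=2 mmHHTTnn=1 mmHHTtNN=2 mmHHTtNn=4 mmHHTtnn=2 mmHHttNN=1 mmHHttNn=2 mmHHttnn=1 mmHhTTNN=2 mmHhTTNn=4 mmHhTTnn=2 mmHhTtNN=4 mmHhTtNn=8 mmHhTtnn=4 mmHhttNN=2 mmHhttNn=4 mmHhttnn=2 mmhhTTNN=1 mmhhTTNn=2 mmhhTTnn=1 mmhhTtNN=2 mmhhTtNn=4 mmhhTtnn=2 mmhhttNN=1 mmhhttNn=2 mmhhttnn=1
M_ H_ T_ nn hits 27/256; gcd=1; 27÷1/256÷1 = 27/256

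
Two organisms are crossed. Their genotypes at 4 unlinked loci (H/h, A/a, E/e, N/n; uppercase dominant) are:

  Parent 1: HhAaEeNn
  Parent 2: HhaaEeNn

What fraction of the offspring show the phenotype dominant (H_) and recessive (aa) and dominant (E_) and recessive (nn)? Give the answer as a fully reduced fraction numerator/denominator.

P(H_ aa E_ nn) = 9/128

HhAaEeNn gametes: HAEN×1, HAEn×1, HAeN×1, HAen×1, HaEN×1, HaEn×1, HaeN×1, Haen×1, hAEN×1, hAEn×1, hAeN×1, hAen×1, haEN×1, haEn×1, haeN×1, haen×1
HhaaEeNn gametes: HaEN×2, HaEn×2, HaeN×2, Haen×2, haEN×2, haEn×2, haeN×2, haen×2
HhAaEeNn×HhaaEeNn grid (16·16=256): HHAaEENN=2 HHAaEENn=4 HHAaEEnn=2 HHAaEeNN=4 HHAaEeNn=8 HHAaEenn=4 HHAaeeNN=2 HHAaeeNn=4 HHAaeenn=2 HHaaEENN=2 HHaaEENn=4 HHaaEEnn=2 HHaaEeNN=4 HHaaEeNn=8 HHaaEenn=4 HHaaeeNN=2 HHaaeeNn=4 HHaaeenn=2 HhAaEENN=4 HhAaEENn=8 HhAaEEnn=4 HhAaEeNN=8 HhAaEeNn=16 HhAaEenn=8 HhAaeeNN=4 HhAaeeNn=8 HhAaeenn=4 HhaaEENN=4 HhaaEENn=8 HhaaEEnn=4 HhaaEeNN=8 HhaaEeNn=16 HhaaEenn=8 HhaaeeNN=4 HhaaeeNn=8 Hhaaeenn=4 hhAaEENN=2 hhAaEENn=4 hhAaEEnn=2 hhAaEeNN=4 hhAaEeNn=8 hhAaEenn=4 hhAaeeNN=2 hhAaeeNn=4 hhAaeenn=2 hhaaEENN=2 hhaaEENn=4 hhaaEEnn=2 hhaaEeNN=4 hhaaEeNn=8 hhaaEenn=4 hhaaeeNN=2 hhaaeeNn=4 hhaaeenn=2
H_ aa E_ nn hits 18/256; gcd=2; 18÷2/256÷2 = 9/128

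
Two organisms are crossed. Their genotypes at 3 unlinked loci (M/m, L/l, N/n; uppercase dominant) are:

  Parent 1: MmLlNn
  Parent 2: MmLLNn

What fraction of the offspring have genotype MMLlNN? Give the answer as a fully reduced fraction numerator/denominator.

P(MMLlNN) = 1/32

MmLlNn gametes: MLN×1, MLn×1, MlN×1, Mln×1, mLN×1, mLn×1, mlN×1, mln×1
MmLLNn gametes: MLN×2, MLn×2, mLN×2, mLn×2
MmLlNn×MmLLNn grid (8·8=64): MMLLNN=2 MMLLNn=4 MMLLnn=2 MMLlNN=2 MMLlNn=4 MMLlnn=2 MmLLNN=4 MmLLNn=8 MmLLnn=4 MmLlNN=4 MmLlNn=8 MmLlnn=4 mmLLNN=2 mmLLNn=4 mmLLnn=2 mmLlNN=2 mmLlNn=4 mmLlnn=2
MMLlNN hits 2/64; gcd=2; 2÷2/64÷2 = 1/32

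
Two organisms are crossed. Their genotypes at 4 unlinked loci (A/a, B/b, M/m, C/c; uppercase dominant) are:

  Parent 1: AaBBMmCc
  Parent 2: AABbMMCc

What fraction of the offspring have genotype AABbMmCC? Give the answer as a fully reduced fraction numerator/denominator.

P(AABbMmCC) = 1/32

AaBBMmCc gametes: ABMC×2, ABMc×2, ABmC×2, ABmc×2, aBMC×2, aBMc×2, aBmC×2, aBmc×2
AABbMMCc gametes: ABMC×4, ABMc×4, AbMC×4, AbMc×4
AaBBMmCc×AABbMMCc grid (16·16=256): AABBMMCC=8 AABBMMCc=16 AABBMMcc=8 AABBMmCC=8 AABBMmCc=16 AABBMmcc=8 AABbMMCC=8 AABbMMCc=16 AABbMMcc=8 AABbMmCC=8 AABbMmCc=16 AABbMmcc=8 AaBBMMCC=8 AaBBMMCc=16 AaBBMMcc=8 AaBBMmCC=8 AaBBMmCc=16 AaBBMmcc=8 AaBbMMCC=8 AaBbMMCc=16 AaBbMMcc=8 AaBbMmCC=8 AaBbMmCc=16 AaBbMmcc=8
AABbMmCC hits 8/256; gcd=8; 8÷8/256÷8 = 1/32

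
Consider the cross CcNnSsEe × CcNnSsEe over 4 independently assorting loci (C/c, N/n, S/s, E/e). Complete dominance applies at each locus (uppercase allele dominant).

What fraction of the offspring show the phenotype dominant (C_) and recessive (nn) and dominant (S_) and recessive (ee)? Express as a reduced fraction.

CcNnSsEe gametes: CNSE×1, CNSe×1, CNsE×1, CNse×1, CnSE×1, CnSe×1, CnsE×1, Cnse×1, cNSE×1, cNSe×1, cNsE×1, cNse×1, cnSE×1, cnSe×1, cnsE×1, cnse×1
CcNnSsEe gametes: CNSE×1, CNSe×1, CNsE×1, CNse×1, CnSE×1, CnSe×1, CnsE×1, Cnse×1, cNSE×1, cNSe×1, cNsE×1, cNse×1, cnSE×1, cnSe×1, cnsE×1, cnse×1
CcNnSsEe×CcNnSsEe grid (16·16=256): CCNNSSEE=1 CCNNSSEe=2 CCNNSSee=1 CCNNSsEE=2 CCNNSsEe=4 CCNNSsee=2 CCNNssEE=1 CCNNssEe=2 CCNNssee=1 CCNnSSEE=2 CCNnSSEe=4 CCNnSSee=2 CCNnSsEE=4 CCNnSsEe=8 CCNnSsee=4 CCNnssEE=2 CCNnssEe=4 CCNnssee=2 CCnnSSEE=1 CCnnSSEe=2 CCnnSSee=1 CCnnSsEE=2 CCnnSsEe=4 CCnnSsee=2 CCnnssEE=1 CCnnssEe=2 CCnnssee=1 CcNNSSEE=2 CcNNSSEe=4 CcNNSSee=2 CcNNSsEE=4 CcNNSsEe=8 CcNNSsee=4 CcNNssEE=2 CcNNssEe=4 CcNNssee=2 CcNnSSEE=4 CcNnSSEe=8 CcNnSSee=4 CcNnSsEE=8 CcNnSsEe=16 CcNnSsee=8 CcNnssEE=4 CcNnssEe=8 CcNnssee=4 CcnnSSEE=2 CcnnSSEe=4 CcnnSSee=2 CcnnSsEE=4 CcnnSsEe=8 CcnnSsee=4 CcnnssEE=2 CcnnssEe=4 Ccnnssee=2 ccNNSSEE=1 ccNNSSEe=2 ccNNSSee=1 ccNNSsEE=2 ccNNSsEe=4 ccNNSsee=2 ccNNssEE=1 ccNNssEe=2 ccNNssee=1 ccNnSSEE=2 ccNnSSEe=4 ccNnSSee=2 ccNnSsEE=4 ccNnSsEe=8 ccNnSsee=4 ccNnssEE=2 ccNnssEe=4 ccNnssee=2 ccnnSSEE=1 ccnnSSEe=2 ccnnSSee=1 ccnnSsEE=2 ccnnSsEe=4 ccnnSsee=2 ccnnssEE=1 ccnnssEe=2 ccnnssee=1
C_ nn S_ ee hits 9/256; gcd=1; 9÷1/256÷1 = 9/256

P(C_ nn S_ ee) = 9/256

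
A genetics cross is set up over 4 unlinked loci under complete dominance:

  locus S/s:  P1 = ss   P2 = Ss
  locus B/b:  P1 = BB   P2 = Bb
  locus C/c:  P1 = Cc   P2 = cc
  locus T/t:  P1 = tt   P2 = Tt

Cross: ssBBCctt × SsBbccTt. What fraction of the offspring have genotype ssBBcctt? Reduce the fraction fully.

P(ssBBcctt) = 1/16

ssBBCctt gametes: sBCt×8, sBct×8
SsBbccTt gametes: SBcT×2, SBct×2, SbcT×2, Sbct×2, sBcT×2, sBct×2, sbcT×2, sbct×2
ssBBCctt×SsBbccTt grid (16·16=256): SsBBCcTt=16 SsBBCctt=16 SsBBccTt=16 SsBBcctt=16 SsBbCcTt=16 SsBbCctt=16 SsBbccTt=16 SsBbcctt=16 ssBBCcTt=16 ssBBCctt=16 ssBBccTt=16 ssBBcctt=16 ssBbCcTt=16 ssBbCctt=16 ssBbccTt=16 ssBbcctt=16
ssBBcctt hits 16/256; gcd=16; 16÷16/256÷16 = 1/16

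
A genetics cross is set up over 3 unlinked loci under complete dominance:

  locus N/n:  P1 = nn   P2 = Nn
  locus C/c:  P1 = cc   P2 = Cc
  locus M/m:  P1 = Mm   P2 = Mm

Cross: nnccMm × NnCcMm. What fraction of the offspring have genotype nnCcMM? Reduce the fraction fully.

nnccMm gametes: ncM×4, ncm×4
NnCcMm gametes: NCM×1, NCm×1, NcM×1, Ncm×1, nCM×1, nCm×1, ncM×1, ncm×1
nnccMm×NnCcMm grid (8·8=64): NnCcMM=4 NnCcMm=8 NnCcmm=4 NnccMM=4 NnccMm=8 Nnccmm=4 nnCcMM=4 nnCcMm=8 nnCcmm=4 nnccMM=4 nnccMm=8 nnccmm=4
nnCcMM hits 4/64; gcd=4; 4÷4/64÷4 = 1/16

P(nnCcMM) = 1/16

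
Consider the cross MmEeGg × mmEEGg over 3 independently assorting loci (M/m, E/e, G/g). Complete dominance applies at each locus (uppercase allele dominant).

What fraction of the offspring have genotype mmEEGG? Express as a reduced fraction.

MmEeGg gametes: MEG×1, MEg×1, MeG×1, Meg×1, mEG×1, mEg×1, meG×1, meg×1
mmEEGg gametes: mEG×4, mEg×4
MmEeGg×mmEEGg grid (8·8=64): MmEEGG=4 MmEEGg=8 MmEEgg=4 MmEeGG=4 MmEeGg=8 MmEegg=4 mmEEGG=4 mmEEGg=8 mmEEgg=4 mmEeGG=4 mmEeGg=8 mmEegg=4
mmEEGG hits 4/64; gcd=4; 4÷4/64÷4 = 1/16

P(mmEEGG) = 1/16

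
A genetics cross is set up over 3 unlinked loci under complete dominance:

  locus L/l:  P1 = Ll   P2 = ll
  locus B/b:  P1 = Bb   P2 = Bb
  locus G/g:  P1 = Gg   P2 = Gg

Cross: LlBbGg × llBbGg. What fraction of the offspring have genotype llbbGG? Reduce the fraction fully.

LlBbGg gametes: LBG×1, LBg×1, LbG×1, Lbg×1, lBG×1, lBg×1, lbG×1, lbg×1
llBbGg gametes: lBG×2, lBg×2, lbG×2, lbg×2
LlBbGg×llBbGg grid (8·8=64): LlBBGG=2 LlBBGg=4 LlBBgg=2 LlBbGG=4 LlBbGg=8 LlBbgg=4 LlbbGG=2 LlbbGg=4 Llbbgg=2 llBBGG=2 llBBGg=4 llBBgg=2 llBbGG=4 llBbGg=8 llBbgg=4 llbbGG=2 llbbGg=4 llbbgg=2
llbbGG hits 2/64; gcd=2; 2÷2/64÷2 = 1/32

P(llbbGG) = 1/32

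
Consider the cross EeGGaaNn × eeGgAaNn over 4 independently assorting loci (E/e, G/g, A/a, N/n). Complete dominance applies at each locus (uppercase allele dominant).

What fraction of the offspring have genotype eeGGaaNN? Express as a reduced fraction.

EeGGaaNn gametes: EGaN×4, EGan×4, eGaN×4, eGan×4
eeGgAaNn gametes: eGAN×2, eGAn×2, eGaN×2, eGan×2, egAN×2, egAn×2, egaN×2, egan×2
EeGGaaNn×eeGgAaNn grid (16·16=256): EeGGAaNN=8 EeGGAaNn=16 EeGGAann=8 EeGGaaNN=8 EeGGaaNn=16 EeGGaann=8 EeGgAaNN=8 EeGgAaNn=16 EeGgAann=8 EeGgaaNN=8 EeGgaaNn=16 EeGgaann=8 eeGGAaNN=8 eeGGAaNn=16 eeGGAann=8 eeGGaaNN=8 eeGGaaNn=16 eeGGaann=8 eeGgAaNN=8 eeGgAaNn=16 eeGgAann=8 eeGgaaNN=8 eeGgaaNn=16 eeGgaann=8
eeGGaaNN hits 8/256; gcd=8; 8÷8/256÷8 = 1/32

P(eeGGaaNN) = 1/32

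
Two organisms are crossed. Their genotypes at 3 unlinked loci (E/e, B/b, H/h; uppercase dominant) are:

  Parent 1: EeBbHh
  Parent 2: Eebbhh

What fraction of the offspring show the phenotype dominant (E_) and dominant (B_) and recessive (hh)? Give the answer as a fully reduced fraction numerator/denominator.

EeBbHh gametes: EBH×1, EBh×1, EbH×1, Ebh×1, eBH×1, eBh×1, ebH×1, ebh×1
Eebbhh gametes: Ebh×4, ebh×4
EeBbHh×Eebbhh grid (8·8=64): EEBbHh=4 EEBbhh=4 EEbbHh=4 EEbbhh=4 EeBbHh=8 EeBbhh=8 EebbHh=8 Eebbhh=8 eeBbHh=4 eeBbhh=4 eebbHh=4 eebbhh=4
E_ B_ hh hits 12/64; gcd=4; 12÷4/64÷4 = 3/16

P(E_ B_ hh) = 3/16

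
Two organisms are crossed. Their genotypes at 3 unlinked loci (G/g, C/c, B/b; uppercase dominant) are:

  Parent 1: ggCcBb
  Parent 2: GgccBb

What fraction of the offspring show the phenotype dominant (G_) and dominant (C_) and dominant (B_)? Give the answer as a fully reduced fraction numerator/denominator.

P(G_ C_ B_) = 3/16

ggCcBb gametes: gCB×2, gCb×2, gcB×2, gcb×2
GgccBb gametes: GcB×2, Gcb×2, gcB×2, gcb×2
ggCcBb×GgccBb grid (8·8=64): GgCcBB=4 GgCcBb=8 GgCcbb=4 GgccBB=4 GgccBb=8 Ggccbb=4 ggCcBB=4 ggCcBb=8 ggCcbb=4 ggccBB=4 ggccBb=8 ggccbb=4
G_ C_ B_ hits 12/64; gcd=4; 12÷4/64÷4 = 3/16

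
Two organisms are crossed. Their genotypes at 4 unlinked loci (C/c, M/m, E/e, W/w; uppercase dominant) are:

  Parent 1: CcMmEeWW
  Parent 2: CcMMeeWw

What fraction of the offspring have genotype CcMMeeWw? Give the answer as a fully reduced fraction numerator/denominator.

CcMmEeWW gametes: CMEW×2, CMeW×2, CmEW×2, CmeW×2, cMEW×2, cMeW×2, cmEW×2, cmeW×2
CcMMeeWw gametes: CMeW×4, CMew×4, cMeW×4, cMew×4
CcMmEeWW×CcMMeeWw grid (16·16=256): CCMMEeWW=8 CCMMEeWw=8 CCMMeeWW=8 CCMMeeWw=8 CCMmEeWW=8 CCMmEeWw=8 CCMmeeWW=8 CCMmeeWw=8 CcMMEeWW=16 CcMMEeWw=16 CcMMeeWW=16 CcMMeeWw=16 CcMmEeWW=16 CcMmEeWw=16 CcMmeeWW=16 CcMmeeWw=16 ccMMEeWW=8 ccMMEeWw=8 ccMMeeWW=8 ccMMeeWw=8 ccMmEeWW=8 ccMmEeWw=8 ccMmeeWW=8 ccMmeeWw=8
CcMMeeWw hits 16/256; gcd=16; 16÷16/256÷16 = 1/16

P(CcMMeeWw) = 1/16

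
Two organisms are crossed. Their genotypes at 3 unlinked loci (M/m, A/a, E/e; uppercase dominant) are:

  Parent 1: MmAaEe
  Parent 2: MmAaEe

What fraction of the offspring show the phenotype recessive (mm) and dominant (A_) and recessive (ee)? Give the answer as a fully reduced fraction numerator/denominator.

P(mm A_ ee) = 3/64

MmAaEe gametes: MAE×1, MAe×1, MaE×1, Mae×1, mAE×1, mAe×1, maE×1, mae×1
MmAaEe gametes: MAE×1, MAe×1, MaE×1, Mae×1, mAE×1, mAe×1, maE×1, mae×1
MmAaEe×MmAaEe grid (8·8=64): MMAAEE=1 MMAAEe=2 MMAAee=1 MMAaEE=2 MMAaEe=4 MMAaee=2 MMaaEE=1 MMaaEe=2 MMaaee=1 MmAAEE=2 MmAAEe=4 MmAAee=2 MmAaEE=4 MmAaEe=8 MmAaee=4 MmaaEE=2 MmaaEe=4 Mmaaee=2 mmAAEE=1 mmAAEe=2 mmAAee=1 mmAaEE=2 mmAaEe=4 mmAaee=2 mmaaEE=1 mmaaEe=2 mmaaee=1
mm A_ ee hits 3/64; gcd=1; 3÷1/64÷1 = 3/64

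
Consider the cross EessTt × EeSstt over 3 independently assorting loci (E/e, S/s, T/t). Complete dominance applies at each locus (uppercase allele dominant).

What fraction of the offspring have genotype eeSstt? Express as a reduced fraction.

EessTt gametes: EsT×2, Est×2, esT×2, est×2
EeSstt gametes: ESt×2, Est×2, eSt×2, est×2
EessTt×EeSstt grid (8·8=64): EESsTt=4 EESstt=4 EEssTt=4 EEsstt=4 EeSsTt=8 EeSstt=8 EessTt=8 Eesstt=8 eeSsTt=4 eeSstt=4 eessTt=4 eesstt=4
eeSstt hits 4/64; gcd=4; 4÷4/64÷4 = 1/16

P(eeSstt) = 1/16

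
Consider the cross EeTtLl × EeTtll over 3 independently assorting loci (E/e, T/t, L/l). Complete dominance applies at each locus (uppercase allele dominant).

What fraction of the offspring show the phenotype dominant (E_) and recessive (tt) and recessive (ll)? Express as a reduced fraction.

P(E_ tt ll) = 3/32

EeTtLl gametes: ETL×1, ETl×1, EtL×1, Etl×1, eTL×1, eTl×1, etL×1, etl×1
EeTtll gametes: ETl×2, Etl×2, eTl×2, etl×2
EeTtLl×EeTtll grid (8·8=64): EETTLl=2 EETTll=2 EETtLl=4 EETtll=4 EEttLl=2 EEttll=2 EeTTLl=4 EeTTll=4 EeTtLl=8 EeTtll=8 EettLl=4 Eettll=4 eeTTLl=2 eeTTll=2 eeTtLl=4 eeTtll=4 eettLl=2 eettll=2
E_ tt ll hits 6/64; gcd=2; 6÷2/64÷2 = 3/32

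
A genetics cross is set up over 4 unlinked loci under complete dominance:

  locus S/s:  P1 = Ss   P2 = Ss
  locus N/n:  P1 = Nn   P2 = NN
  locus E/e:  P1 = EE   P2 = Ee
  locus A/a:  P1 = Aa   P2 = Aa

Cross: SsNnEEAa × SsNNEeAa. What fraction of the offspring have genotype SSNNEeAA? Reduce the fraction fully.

P(SSNNEeAA) = 1/64

SsNnEEAa gametes: SNEA×2, SNEa×2, SnEA×2, SnEa×2, sNEA×2, sNEa×2, snEA×2, snEa×2
SsNNEeAa gametes: SNEA×2, SNEa×2, SNeA×2, SNea×2, sNEA×2, sNEa×2, sNeA×2, sNea×2
SsNnEEAa×SsNNEeAa grid (16·16=256): SSNNEEAA=4 SSNNEEAa=8 SSNNEEaa=4 SSNNEeAA=4 SSNNEeAa=8 SSNNEeaa=4 SSNnEEAA=4 SSNnEEAa=8 SSNnEEaa=4 SSNnEeAA=4 SSNnEeAa=8 SSNnEeaa=4 SsNNEEAA=8 SsNNEEAa=16 SsNNEEaa=8 SsNNEeAA=8 SsNNEeAa=16 SsNNEeaa=8 SsNnEEAA=8 SsNnEEAa=16 SsNnEEaa=8 SsNnEeAA=8 SsNnEeAa=16 SsNnEeaa=8 ssNNEEAA=4 ssNNEEAa=8 ssNNEEaa=4 ssNNEeAA=4 ssNNEeAa=8 ssNNEeaa=4 ssNnEEAA=4 ssNnEEAa=8 ssNnEEaa=4 ssNnEeAA=4 ssNnEeAa=8 ssNnEeaa=4
SSNNEeAA hits 4/256; gcd=4; 4÷4/256÷4 = 1/64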